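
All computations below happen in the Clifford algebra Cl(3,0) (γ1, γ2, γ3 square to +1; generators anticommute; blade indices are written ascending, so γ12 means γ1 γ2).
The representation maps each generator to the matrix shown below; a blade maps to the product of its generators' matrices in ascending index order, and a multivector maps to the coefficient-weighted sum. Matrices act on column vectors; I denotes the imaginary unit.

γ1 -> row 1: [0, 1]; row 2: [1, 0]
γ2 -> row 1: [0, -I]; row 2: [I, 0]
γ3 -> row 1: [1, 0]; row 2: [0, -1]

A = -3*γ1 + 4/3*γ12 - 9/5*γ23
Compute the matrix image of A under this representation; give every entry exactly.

Bivector images (products of the table entries): rho(γ12) = rho(γ1)rho(γ2) = row 1: [I, 0]; row 2: [0, -I]; rho(γ23) = rho(γ2)rho(γ3) = row 1: [0, I]; row 2: [I, 0].
M = (-3)*rho(γ1) + (4/3)*rho(γ12) + (-9/5)*rho(γ23), summed entrywise:
Answer: row 1: [4*I/3, -3 - 9*I/5]; row 2: [-3 - 9*I/5, -4*I/3]


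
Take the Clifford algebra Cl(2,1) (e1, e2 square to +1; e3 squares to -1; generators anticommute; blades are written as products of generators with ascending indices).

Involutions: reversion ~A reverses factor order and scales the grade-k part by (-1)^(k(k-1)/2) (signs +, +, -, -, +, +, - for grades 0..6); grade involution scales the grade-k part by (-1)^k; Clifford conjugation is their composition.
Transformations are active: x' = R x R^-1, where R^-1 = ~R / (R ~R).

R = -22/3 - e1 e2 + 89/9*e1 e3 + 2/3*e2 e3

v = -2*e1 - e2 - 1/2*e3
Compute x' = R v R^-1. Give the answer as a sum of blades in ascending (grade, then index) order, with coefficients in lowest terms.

~R = -22/3 + e1 e2 - 89/9*e1 e3 - 2/3*e2 e3, and R ~R = -3520/81, so R^-1 = ~R / (-3520/81).
R v = 371/18*e1 + 17/3*e2 + 217/9*e3 + 163/18*e1 e2 e3
Answer: 4063/440*e1 - 851/704*e2 + 31871/3520*e3


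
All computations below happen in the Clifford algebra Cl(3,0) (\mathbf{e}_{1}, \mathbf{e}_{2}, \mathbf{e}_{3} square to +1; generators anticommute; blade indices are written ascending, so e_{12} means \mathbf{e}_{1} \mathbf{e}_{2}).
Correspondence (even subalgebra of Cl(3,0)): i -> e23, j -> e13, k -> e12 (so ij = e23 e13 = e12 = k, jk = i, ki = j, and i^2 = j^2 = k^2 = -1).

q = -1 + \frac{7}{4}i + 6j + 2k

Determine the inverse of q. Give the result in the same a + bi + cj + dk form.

In blades: q = -1 + 2 e_{12} + 6 e_{13} + \frac{7}{4} e_{23}.
With qbar = -1 - 2 e_{12} - 6 e_{13} - \frac{7}{4} e_{23} (scalar fixed, mapped units negated), q qbar = \frac{705}{16} (the sum of squared coefficients), so q^-1 = qbar / (\frac{705}{16}) = -\frac{16}{705} - \frac{32}{705} e_{12} - \frac{32}{235} e_{13} - \frac{28}{705} e_{23}; translating back:
Answer: -\frac{16}{705} - \frac{28}{705}i - \frac{32}{235}j - \frac{32}{705}k


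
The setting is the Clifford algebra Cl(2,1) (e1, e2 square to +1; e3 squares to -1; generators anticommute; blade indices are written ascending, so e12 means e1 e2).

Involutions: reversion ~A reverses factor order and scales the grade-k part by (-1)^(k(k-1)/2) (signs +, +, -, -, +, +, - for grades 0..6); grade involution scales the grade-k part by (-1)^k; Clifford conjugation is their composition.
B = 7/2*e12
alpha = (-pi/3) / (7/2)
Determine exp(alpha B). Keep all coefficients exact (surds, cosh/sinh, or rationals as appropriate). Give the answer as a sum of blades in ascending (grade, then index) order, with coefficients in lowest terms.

B^2 = (7/2)^2*(e12)^2 = 49/4*(-1) = -49/4 (a basis 2-blade squares to minus the product of its generators' squares).
B^2 = -49/4 — since the square is negative, the closed form is circular: l = 7/2, alpha*l = -pi/3, so exp(alpha B) = cos(-pi/3) + (sin(-pi/3)/(7/2))*B = 1/2 + (-sqrt(3)/7)*B.
Answer: 1/2 - sqrt(3)/2*e12


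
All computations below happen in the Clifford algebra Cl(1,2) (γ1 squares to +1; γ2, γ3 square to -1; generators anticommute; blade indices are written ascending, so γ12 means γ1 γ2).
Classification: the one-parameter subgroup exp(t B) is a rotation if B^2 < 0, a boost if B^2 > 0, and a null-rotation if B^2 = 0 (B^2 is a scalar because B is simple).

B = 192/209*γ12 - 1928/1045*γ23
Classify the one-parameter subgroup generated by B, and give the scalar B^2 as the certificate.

B^2 term by term: the squares give (192/209)^2*(γ12)^2 + (-1928/1045)^2*(γ23)^2 = 36864/43681*(+1) + 3717184/1092025*(-1) = -64/25 (each basis 2-blade squares to minus the product of its generators' squares); cross terms between blades sharing an index anticommute and cancel. So B^2 = -64/25.
Answer: rotation, certificate B^2 = -64/25. The class reads off the invariant scalar -64/25 directly.


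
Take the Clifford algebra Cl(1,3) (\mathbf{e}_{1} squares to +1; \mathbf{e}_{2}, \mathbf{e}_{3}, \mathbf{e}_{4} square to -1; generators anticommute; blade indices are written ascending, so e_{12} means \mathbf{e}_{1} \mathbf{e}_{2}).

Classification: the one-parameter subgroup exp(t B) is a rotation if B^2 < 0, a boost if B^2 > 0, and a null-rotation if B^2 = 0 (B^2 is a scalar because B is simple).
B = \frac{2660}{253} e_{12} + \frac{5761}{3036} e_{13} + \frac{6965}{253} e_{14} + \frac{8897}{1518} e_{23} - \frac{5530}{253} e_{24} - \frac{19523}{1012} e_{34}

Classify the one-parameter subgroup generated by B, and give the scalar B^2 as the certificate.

B^2 term by term: the squares give (\frac{2660}{253})^2*(e_{12})^2 + (\frac{5761}{3036})^2*(e_{13})^2 + (\frac{6965}{253})^2*(e_{14})^2 + (\frac{8897}{1518})^2*(e_{23})^2 + (-\frac{5530}{253})^2*(e_{24})^2 + (-\frac{19523}{1012})^2*(e_{34})^2 = \frac{7075600}{64009}*(+1) + \frac{33189121}{9217296}*(+1) + \frac{48511225}{64009}*(+1) + \frac{79156609}{2304324}*(-1) + \frac{30580900}{64009}*(-1) + \frac{381147529}{1024144}*(-1) = -\frac{49}{4} (each basis 2-blade squares to minus the product of its generators' squares); cross terms between blades sharing an index anticommute and cancel; the commuting (index-disjoint) pairs give grade-4 terms 2*c*c'*(blade product), which cancel blade by blade — e_{1234}: -\frac{25965590}{64009} + \frac{15929165}{192027} + \frac{61967605}{192027} = 0 — confirming B is simple. So B^2 = -\frac{49}{4}.
Answer: rotation, certificate B^2 = -\frac{49}{4}. One invariant decides it: the square -\frac{49}{4} survives every conjugation, and its sign is exactly the classification.


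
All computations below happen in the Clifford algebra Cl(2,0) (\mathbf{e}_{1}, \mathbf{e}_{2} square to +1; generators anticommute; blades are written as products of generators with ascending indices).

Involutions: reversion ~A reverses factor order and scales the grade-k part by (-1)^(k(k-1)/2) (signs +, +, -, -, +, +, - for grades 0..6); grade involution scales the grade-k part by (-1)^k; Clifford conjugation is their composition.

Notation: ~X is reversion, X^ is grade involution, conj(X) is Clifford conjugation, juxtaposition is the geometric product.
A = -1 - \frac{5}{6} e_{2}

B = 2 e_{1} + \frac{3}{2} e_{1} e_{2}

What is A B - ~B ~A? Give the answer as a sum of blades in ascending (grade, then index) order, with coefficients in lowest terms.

first term: -\frac{3}{4} e_{1} + \frac{1}{6} e_{1} e_{2}
second term: -\frac{3}{4} e_{1} - \frac{1}{6} e_{1} e_{2}
Answer: \frac{1}{3} e_{1} e_{2}


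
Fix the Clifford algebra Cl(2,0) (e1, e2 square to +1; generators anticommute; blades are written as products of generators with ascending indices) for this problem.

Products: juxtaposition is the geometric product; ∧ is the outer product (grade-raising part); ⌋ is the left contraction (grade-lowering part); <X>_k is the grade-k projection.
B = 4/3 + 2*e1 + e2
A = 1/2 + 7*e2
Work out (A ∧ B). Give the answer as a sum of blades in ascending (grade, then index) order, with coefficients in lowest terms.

step 1: 2/3 + e1 + 59/6*e2 - 14*e1 e2
Answer: 2/3 + e1 + 59/6*e2 - 14*e1 e2


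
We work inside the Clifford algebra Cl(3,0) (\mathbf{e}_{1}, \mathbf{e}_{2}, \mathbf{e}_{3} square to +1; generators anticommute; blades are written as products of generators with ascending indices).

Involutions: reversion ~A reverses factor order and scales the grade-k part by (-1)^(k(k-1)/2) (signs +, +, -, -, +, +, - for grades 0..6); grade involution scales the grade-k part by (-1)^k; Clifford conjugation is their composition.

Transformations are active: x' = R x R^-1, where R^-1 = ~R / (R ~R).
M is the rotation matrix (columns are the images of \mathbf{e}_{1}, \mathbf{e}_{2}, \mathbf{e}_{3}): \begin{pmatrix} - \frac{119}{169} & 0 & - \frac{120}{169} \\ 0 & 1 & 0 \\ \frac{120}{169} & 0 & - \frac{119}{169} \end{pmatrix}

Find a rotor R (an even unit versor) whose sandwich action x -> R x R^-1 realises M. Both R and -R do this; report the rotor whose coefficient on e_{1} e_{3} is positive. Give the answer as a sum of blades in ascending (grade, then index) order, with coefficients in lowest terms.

Method: write R = a + b12*e_{1} e_{2} + b13*e_{1} e_{3} + b23*e_{2} e_{3} with a^2 + b12^2 + b13^2 + b23^2 = 1 (so R^-1 = ~R). Expanding the columns R e_j ~R gives tr M = 4a^2 - 1 and, from the antisymmetric part, M21 - M12 = -4a*b12, M13 - M31 = 4a*b13, M32 - M23 = -4a*b23.
Here tr M = -\frac{69}{169}, so a^2 = (1 + tr M)/4 = \frac{25}{169} and a = ±\frac{5}{13}. Taking a = \frac{5}{13}: M21 - M12 = 0, M13 - M31 = -\frac{240}{169}, M32 - M23 = 0, giving b12 = 0, b13 = -\frac{12}{13}, b23 = 0, i.e. R = \frac{5}{13} - \frac{12}{13} e_{1} e_{3}.
Its e_{1} e_{3} coefficient is negative, so report the other preimage -R.
Answer: -\frac{5}{13} + \frac{12}{13} e_{1} e_{3}. Uniqueness: Spin(3) -> SO(3) maps R and -R to the same rotation of trace -\frac{69}{169}; fixing the sign of the e_{1} e_{3} coefficient removes the ambiguity.


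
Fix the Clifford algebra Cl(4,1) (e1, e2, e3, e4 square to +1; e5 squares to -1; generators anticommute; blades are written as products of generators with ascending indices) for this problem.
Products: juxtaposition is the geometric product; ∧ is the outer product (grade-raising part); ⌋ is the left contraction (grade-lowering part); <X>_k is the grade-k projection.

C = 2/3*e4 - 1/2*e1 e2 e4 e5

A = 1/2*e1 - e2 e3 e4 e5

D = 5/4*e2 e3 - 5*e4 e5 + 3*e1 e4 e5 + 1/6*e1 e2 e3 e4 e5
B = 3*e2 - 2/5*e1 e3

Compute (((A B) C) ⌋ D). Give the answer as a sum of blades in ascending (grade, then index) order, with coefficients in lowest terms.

step 1: -1/5*e3 + 3/2*e1 e2 + 3*e3 e4 e5 + 2/5*e1 e2 e4 e5
step 2: 1/5 - 2/15*e3 e4 - 2*e3 e5 + 3/4*e4 e5 - 3/2*e1 e2 e3 + e1 e2 e4 - 4/15*e1 e2 e5 + 1/10*e1 e2 e3 e4 e5
step 3: -113/30 + 9/4*e1 + 1/4*e2 e3 - 2/45*e3 e4 + 1/6*e3 e5 - 3/4*e4 e5 + 1/8*e1 e2 e3 + 1/3*e1 e2 e4 + 1/45*e1 e2 e5 + 3/5*e1 e4 e5 + 1/30*e1 e2 e3 e4 e5
Answer: -113/30 + 9/4*e1 + 1/4*e2 e3 - 2/45*e3 e4 + 1/6*e3 e5 - 3/4*e4 e5 + 1/8*e1 e2 e3 + 1/3*e1 e2 e4 + 1/45*e1 e2 e5 + 3/5*e1 e4 e5 + 1/30*e1 e2 e3 e4 e5


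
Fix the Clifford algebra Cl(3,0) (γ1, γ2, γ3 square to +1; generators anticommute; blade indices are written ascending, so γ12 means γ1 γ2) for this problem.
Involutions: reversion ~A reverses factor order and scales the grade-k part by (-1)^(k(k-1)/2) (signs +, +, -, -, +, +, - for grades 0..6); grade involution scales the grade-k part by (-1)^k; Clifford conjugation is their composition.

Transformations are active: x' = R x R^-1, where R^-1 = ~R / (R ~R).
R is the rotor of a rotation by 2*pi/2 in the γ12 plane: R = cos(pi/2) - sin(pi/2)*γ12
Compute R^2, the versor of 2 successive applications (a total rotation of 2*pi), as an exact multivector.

Half-angle bookkeeping: 2 applications in γ12 add up to rotor phase 2*pi/2 = pi, so R^2 = cos(pi) - sin(pi)*γ12.
cos(pi) = -1 and sin(pi) = 0, so R^2 = -1. The total rotation 2*pi is 1 full turn, so every vector returns to itself, yet the rotor is -1, on the OTHER sheet of the double cover (an odd number of 2*pi turns).
Answer: -1


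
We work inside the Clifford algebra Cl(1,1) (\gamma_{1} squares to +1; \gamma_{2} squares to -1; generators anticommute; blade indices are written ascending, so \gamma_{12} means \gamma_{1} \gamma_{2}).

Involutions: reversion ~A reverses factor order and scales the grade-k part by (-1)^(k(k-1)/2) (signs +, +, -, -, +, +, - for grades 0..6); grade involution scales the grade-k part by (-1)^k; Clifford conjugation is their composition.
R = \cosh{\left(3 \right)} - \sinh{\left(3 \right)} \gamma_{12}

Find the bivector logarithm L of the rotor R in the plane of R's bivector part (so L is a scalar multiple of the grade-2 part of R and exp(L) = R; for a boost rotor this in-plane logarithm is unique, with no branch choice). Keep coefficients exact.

The scalar part of R is \cosh{\left(3 \right)}, which determines |rapidity| via cosh; the sign lives in the bivector part, and pairing them (bivector part over sinh of the rapidity = the plane) gives the unique in-plane L = rapidity * plane.
Concretely: cosh(rapidity) = \cosh{\left(3 \right)} gives rapidity = ±3, and since rapidity/sinh(rapidity) is even the sign is immaterial: L = (rapidity/sinh(rapidity)) * <R>_2 = (\frac{3}{\sinh{\left(3 \right)}}) * <R>_2.
Answer: -3 \gamma_{12}


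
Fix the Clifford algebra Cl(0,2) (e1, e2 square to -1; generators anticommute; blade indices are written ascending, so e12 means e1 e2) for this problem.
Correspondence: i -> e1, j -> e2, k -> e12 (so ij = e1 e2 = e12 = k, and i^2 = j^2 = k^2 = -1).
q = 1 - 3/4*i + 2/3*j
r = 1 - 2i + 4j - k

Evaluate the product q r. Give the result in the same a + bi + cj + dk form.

In blades: q = 1 - 3/4*e1 + 2/3*e2, r = 1 - 2*e1 + 4*e2 - e12.
Distribute q over r term by term (generator squares from the signature, products reordered to ascending indices): (1)*r = 1 - 2*e1 + 4*e2 - e12; (-3/4*e1)*r = -3/2 - 3/4*e1 - 3/4*e2 - 3*e12; (2/3*e2)*r = -8/3 - 2/3*e1 + 2/3*e2 + 4/3*e12.
Sum: -19/6 - 41/12*e1 + 47/12*e2 - 8/3*e12; translating back through the correspondence:
Answer: -19/6 - 41/12*i + 47/12*j - 8/3*k


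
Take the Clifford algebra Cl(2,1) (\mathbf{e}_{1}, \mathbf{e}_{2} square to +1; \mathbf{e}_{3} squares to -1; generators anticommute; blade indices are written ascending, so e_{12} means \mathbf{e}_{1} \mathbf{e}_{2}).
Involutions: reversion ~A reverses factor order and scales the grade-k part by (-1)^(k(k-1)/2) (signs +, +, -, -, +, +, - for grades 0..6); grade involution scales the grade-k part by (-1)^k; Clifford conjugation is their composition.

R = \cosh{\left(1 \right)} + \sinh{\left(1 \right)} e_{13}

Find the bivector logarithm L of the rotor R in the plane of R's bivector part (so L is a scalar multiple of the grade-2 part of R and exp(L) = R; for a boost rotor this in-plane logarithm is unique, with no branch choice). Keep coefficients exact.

The scalar part of R is \cosh{\left(1 \right)}, which fixes the rapidity magnitude through cosh (cosh is even, so it cannot fix the sign — the bivector part carries that); dividing the bivector part by sinh of the rapidity gives the plane, and L = rapidity * plane, where the joint sign ambiguity of (rapidity, plane) cancels in the product.
Concretely: cosh(rapidity) = \cosh{\left(1 \right)} gives rapidity = ±1, and since rapidity/sinh(rapidity) is even the sign is immaterial: L = (rapidity/sinh(rapidity)) * <R>_2 = (\frac{1}{\sinh{\left(1 \right)}}) * <R>_2.
Answer: e_{13}


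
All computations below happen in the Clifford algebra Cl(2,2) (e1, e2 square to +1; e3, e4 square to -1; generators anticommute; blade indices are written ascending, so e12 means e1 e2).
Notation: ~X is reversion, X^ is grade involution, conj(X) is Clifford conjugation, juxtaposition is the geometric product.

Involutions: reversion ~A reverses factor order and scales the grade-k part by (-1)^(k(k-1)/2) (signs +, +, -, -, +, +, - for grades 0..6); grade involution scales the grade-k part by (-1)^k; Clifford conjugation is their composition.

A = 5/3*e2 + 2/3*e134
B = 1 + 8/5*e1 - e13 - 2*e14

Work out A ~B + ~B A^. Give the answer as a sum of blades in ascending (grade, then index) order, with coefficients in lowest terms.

first term: 5/3*e2 - 4/3*e3 + 2/3*e4 - 8/3*e12 + 16/15*e34 - 5/3*e123 - 10/3*e124 + 2/3*e134
second term: -5/3*e2 + 4/3*e3 - 2/3*e4 - 8/3*e12 - 16/15*e34 + 5/3*e123 + 10/3*e124 - 2/3*e134
Answer: -16/3*e12


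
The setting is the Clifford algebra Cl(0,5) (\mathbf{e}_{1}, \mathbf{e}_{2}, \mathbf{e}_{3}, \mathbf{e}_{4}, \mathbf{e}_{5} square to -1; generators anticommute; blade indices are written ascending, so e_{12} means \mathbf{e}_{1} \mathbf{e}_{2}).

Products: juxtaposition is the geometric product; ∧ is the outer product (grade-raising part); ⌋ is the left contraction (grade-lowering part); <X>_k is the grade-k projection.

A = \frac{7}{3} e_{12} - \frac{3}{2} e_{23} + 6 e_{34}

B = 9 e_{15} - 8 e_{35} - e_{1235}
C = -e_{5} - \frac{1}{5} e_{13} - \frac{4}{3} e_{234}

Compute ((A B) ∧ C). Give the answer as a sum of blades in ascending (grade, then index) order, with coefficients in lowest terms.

step 1: -\frac{3}{2} e_{15} + 9 e_{25} + \frac{7}{3} e_{35} - 48 e_{45} - \frac{193}{6} e_{1235} - 6 e_{1245} + 54 e_{1345}
step 2: \frac{9}{5} e_{1235} + \frac{48}{5} e_{1345} - 2 e_{12345}
Answer: \frac{9}{5} e_{1235} + \frac{48}{5} e_{1345} - 2 e_{12345}


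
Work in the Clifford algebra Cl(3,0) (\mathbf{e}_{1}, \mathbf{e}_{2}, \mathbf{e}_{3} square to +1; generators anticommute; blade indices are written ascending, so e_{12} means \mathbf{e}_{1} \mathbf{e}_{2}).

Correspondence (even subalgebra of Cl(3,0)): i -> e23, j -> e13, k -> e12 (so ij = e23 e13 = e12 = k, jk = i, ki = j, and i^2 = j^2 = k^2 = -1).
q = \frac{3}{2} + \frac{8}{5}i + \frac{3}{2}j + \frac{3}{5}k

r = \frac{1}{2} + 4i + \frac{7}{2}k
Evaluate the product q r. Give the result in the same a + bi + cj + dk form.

In blades: q = \frac{3}{2} + \frac{3}{5} e_{12} + \frac{3}{2} e_{13} + \frac{8}{5} e_{23}, r = \frac{1}{2} + \frac{7}{2} e_{12} + 4 e_{23}.
Distribute q over r term by term (generator squares from the signature, products reordered to ascending indices): (\frac{3}{2})*r = \frac{3}{4} + \frac{21}{4} e_{12} + 6 e_{23}; (\frac{3}{5} e_{12})*r = -\frac{21}{10} + \frac{3}{10} e_{12} + \frac{12}{5} e_{13}; (\frac{3}{2} e_{13})*r = -6 e_{12} + \frac{3}{4} e_{13} + \frac{21}{4} e_{23}; (\frac{8}{5} e_{23})*r = -\frac{32}{5} - \frac{28}{5} e_{13} + \frac{4}{5} e_{23}.
Sum: -\frac{31}{4} - \frac{9}{20} e_{12} - \frac{49}{20} e_{13} + \frac{241}{20} e_{23}; translating back through the correspondence:
Answer: -\frac{31}{4} + \frac{241}{20}i - \frac{49}{20}j - \frac{9}{20}k


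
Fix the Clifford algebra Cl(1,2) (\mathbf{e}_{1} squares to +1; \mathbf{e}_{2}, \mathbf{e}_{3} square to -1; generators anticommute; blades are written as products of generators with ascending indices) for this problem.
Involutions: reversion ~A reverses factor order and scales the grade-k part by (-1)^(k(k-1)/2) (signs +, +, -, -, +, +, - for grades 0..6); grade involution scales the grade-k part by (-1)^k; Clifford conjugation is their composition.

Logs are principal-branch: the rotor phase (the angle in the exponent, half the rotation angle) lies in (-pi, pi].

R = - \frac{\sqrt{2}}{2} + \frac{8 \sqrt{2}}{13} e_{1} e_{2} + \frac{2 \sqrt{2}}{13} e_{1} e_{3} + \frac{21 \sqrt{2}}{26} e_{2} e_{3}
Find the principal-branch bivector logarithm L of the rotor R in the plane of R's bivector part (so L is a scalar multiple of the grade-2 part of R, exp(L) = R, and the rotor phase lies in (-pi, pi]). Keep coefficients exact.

The scalar part of R is - \frac{\sqrt{2}}{2}, which fixes the principal-branch rotor phase; the unit plane is then the bivector part divided by the sine of that phase, and L is that plane scaled by the phase.
Concretely: cos(phase) = - \frac{\sqrt{2}}{2} gives phase = ±\frac{3 \pi}{4}, and since phase/sin(phase) is even the sign is immaterial: L = (phase/sin(phase)) * <R>_2 = (\frac{3 \sqrt{2} \pi}{4}) * <R>_2.
Answer: \frac{12 \pi}{13} e_{1} e_{2} + \frac{3 \pi}{13} e_{1} e_{3} + \frac{63 \pi}{52} e_{2} e_{3}


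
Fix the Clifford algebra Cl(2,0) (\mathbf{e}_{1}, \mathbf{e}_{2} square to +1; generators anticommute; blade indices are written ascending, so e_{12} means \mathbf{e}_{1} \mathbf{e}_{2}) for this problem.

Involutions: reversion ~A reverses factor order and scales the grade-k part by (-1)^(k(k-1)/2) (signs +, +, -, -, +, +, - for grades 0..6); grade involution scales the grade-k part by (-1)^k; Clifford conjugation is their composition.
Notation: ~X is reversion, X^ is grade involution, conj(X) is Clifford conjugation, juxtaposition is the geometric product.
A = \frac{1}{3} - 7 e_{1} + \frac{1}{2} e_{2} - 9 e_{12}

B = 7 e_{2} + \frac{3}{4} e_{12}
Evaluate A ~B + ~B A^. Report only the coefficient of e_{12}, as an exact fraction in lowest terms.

first term: -\frac{13}{4} - \frac{501}{8} e_{1} + \frac{91}{12} e_{2} - \frac{197}{4} e_{12}
second term: -\frac{41}{4} + \frac{507}{8} e_{1} + \frac{91}{12} e_{2} - \frac{197}{4} e_{12}
Answer: -\frac{197}{2}


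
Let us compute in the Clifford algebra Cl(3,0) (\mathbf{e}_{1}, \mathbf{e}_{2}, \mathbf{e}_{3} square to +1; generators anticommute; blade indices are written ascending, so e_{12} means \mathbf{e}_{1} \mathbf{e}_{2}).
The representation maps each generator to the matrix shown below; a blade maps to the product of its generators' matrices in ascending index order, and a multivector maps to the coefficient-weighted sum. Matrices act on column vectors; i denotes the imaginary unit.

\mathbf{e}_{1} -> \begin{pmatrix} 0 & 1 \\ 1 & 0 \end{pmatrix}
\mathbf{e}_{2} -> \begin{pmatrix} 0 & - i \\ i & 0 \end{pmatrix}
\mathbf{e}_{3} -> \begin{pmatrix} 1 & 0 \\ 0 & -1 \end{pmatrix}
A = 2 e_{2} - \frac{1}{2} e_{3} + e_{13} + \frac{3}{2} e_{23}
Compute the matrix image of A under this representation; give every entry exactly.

Bivector images (products of the table entries): rho(e_{13}) = rho(\mathbf{e}_{1})rho(\mathbf{e}_{3}) = \begin{pmatrix} 0 & -1 \\ 1 & 0 \end{pmatrix}; rho(e_{23}) = rho(\mathbf{e}_{2})rho(\mathbf{e}_{3}) = \begin{pmatrix} 0 & i \\ i & 0 \end{pmatrix}.
M = (2)*rho(e_{2}) + (-\frac{1}{2})*rho(e_{3}) + (1)*rho(e_{13}) + (\frac{3}{2})*rho(e_{23}), summed entrywise:
Answer: \begin{pmatrix} - \frac{1}{2} & -1 - \frac{i}{2} \\ 1 + \frac{7 i}{2} & \frac{1}{2} \end{pmatrix}


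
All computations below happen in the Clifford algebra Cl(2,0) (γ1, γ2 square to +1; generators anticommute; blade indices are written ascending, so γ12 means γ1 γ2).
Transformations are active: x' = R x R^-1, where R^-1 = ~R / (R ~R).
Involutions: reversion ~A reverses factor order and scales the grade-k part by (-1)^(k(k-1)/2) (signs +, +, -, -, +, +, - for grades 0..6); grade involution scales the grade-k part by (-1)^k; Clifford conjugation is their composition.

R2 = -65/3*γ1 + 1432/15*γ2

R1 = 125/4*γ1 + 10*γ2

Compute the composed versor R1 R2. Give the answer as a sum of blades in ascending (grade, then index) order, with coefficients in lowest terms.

Distribute over the terms of R1 (each basis-blade product reordered to ascending indices, repeated generators contracted through their squares):
(125/4*γ1) R2 = -8125/12 + 8950/3*γ12
(10*γ2) R2 = 2864/3 + 650/3*γ12
Summing the partial products and collecting blades:
Answer: 3331/12 + 3200*γ12


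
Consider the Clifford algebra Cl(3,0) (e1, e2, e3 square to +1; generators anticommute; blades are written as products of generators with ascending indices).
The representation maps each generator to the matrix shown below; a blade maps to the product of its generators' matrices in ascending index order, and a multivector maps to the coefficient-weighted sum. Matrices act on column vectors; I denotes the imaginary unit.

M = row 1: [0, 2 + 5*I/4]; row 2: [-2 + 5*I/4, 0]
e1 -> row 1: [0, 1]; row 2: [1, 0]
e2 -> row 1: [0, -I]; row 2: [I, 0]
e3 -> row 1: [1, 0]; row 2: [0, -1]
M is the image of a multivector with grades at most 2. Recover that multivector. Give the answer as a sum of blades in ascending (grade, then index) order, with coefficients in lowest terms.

Method: 1, rho(e1), rho(e2), rho(e3) form a trace-orthogonal basis of the 2x2 complex matrices (tr(X Y) = 2 if X = Y, else 0), so M = m0*1 + m1*rho(e1) + m2*rho(e2) + m3*rho(e3) with m0 = tr(M)/2 = 0, m1 = tr(M rho(e1))/2 = 5*I/4, m2 = tr(M rho(e2))/2 = 2*I, m3 = tr(M rho(e3))/2 = 0.
Multiplying table entries, the bivector images are rho(e1 e2) = I*rho(e3), rho(e1 e3) = -I*rho(e2), rho(e2 e3) = I*rho(e1); with real blade coefficients the real parts of m0..m3 are the coefficients of 1, e1, e2, e3 and the imaginary parts give the bivectors (e2 e3: Im m1, e1 e3: -Im m2, e1 e2: Im m3).
Answer: -2*e1 e3 + 5/4*e2 e3


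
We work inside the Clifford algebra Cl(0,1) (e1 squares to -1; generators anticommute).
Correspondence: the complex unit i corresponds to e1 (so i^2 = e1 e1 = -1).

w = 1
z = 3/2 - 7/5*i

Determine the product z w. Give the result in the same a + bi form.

In blades: z = 3/2 - 7/5*e1, w = 1.
Distribute z over w term by term (generator squares from the signature, products reordered to ascending indices): (3/2)*w = 3/2; (-7/5*e1)*w = -7/5*e1.
Sum: 3/2 - 7/5*e1; translating back through the correspondence:
Answer: 3/2 - 7/5*i


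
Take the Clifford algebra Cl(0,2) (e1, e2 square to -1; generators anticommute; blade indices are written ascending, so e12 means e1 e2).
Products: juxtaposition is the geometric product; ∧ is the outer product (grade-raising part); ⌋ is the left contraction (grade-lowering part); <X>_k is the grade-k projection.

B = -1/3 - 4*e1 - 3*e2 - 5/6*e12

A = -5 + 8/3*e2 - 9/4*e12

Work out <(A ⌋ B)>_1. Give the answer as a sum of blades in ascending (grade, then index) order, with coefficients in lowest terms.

step 1: 187/24 + 160/9*e1 + 15*e2 + 25/6*e12
step 2: 160/9*e1 + 15*e2
Answer: 160/9*e1 + 15*e2


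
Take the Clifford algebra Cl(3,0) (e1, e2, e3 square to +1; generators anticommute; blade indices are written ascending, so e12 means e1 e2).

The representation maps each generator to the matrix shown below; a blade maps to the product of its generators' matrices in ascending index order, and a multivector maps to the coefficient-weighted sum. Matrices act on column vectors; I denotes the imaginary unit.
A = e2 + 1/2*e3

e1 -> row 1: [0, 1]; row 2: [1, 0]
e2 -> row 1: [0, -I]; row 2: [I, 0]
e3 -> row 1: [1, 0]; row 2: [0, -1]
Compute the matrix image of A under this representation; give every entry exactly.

M = (1)*rho(e2) + (1/2)*rho(e3), summed entrywise:
Answer: row 1: [1/2, -I]; row 2: [I, -1/2]


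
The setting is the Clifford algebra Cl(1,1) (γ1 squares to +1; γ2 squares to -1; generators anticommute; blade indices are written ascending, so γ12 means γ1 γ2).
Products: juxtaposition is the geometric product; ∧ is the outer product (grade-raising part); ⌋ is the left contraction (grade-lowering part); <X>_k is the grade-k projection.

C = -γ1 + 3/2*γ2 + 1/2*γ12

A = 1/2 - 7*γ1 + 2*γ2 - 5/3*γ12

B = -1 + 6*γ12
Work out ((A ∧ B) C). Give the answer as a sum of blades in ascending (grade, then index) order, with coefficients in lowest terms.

step 1: -1/2 + 7*γ1 - 2*γ2 + 14/3*γ12
step 2: -5/3 - 15/2*γ1 + 89/12*γ2 + 33/4*γ12
Answer: -5/3 - 15/2*γ1 + 89/12*γ2 + 33/4*γ12


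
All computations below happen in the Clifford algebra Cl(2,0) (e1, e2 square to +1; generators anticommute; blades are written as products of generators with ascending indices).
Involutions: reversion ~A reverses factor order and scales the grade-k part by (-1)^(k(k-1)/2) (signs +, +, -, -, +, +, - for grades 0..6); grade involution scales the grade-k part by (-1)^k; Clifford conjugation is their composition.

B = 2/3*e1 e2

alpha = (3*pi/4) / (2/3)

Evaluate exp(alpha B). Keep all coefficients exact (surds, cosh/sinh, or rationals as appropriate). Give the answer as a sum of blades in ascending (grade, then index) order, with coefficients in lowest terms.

B^2 = (2/3)^2*(e1 e2)^2 = 4/9*(-1) = -4/9 (a basis 2-blade squares to minus the product of its generators' squares).
B^2 = -4/9 — a negative square means the series sums to a rotation: l = 2/3, alpha*l = 3*pi/4, so exp(alpha B) = cos(3*pi/4) + (sin(3*pi/4)/(2/3))*B = -sqrt(2)/2 + (3*sqrt(2)/4)*B.
Answer: -sqrt(2)/2 + sqrt(2)/2*e1 e2


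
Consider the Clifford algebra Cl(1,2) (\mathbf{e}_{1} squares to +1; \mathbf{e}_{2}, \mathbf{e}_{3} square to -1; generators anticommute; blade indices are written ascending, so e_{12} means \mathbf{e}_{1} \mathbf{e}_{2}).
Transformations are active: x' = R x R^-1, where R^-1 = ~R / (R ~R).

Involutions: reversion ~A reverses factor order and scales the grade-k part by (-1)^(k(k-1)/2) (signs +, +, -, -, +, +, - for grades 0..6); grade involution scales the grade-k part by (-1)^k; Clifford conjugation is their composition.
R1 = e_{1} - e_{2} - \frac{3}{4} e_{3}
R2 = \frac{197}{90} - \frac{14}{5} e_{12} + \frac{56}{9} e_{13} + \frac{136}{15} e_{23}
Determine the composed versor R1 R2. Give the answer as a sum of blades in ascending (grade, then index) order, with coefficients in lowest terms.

Distribute over the terms of R1 (each basis-blade product reordered to ascending indices, repeated generators contracted through their squares):
(e_{1}) R2 = \frac{197}{90} e_{1} - \frac{14}{5} e_{2} + \frac{56}{9} e_{3} + \frac{136}{15} e_{123}
(-e_{2}) R2 = \frac{14}{5} e_{1} - \frac{197}{90} e_{2} + \frac{136}{15} e_{3} + \frac{56}{9} e_{123}
(-\frac{3}{4} e_{3}) R2 = -\frac{14}{3} e_{1} - \frac{34}{5} e_{2} - \frac{197}{120} e_{3} + \frac{21}{10} e_{123}
Summing the partial products and collecting blades:
Answer: \frac{29}{90} e_{1} - \frac{1061}{90} e_{2} + \frac{4913}{360} e_{3} + \frac{313}{18} e_{123}


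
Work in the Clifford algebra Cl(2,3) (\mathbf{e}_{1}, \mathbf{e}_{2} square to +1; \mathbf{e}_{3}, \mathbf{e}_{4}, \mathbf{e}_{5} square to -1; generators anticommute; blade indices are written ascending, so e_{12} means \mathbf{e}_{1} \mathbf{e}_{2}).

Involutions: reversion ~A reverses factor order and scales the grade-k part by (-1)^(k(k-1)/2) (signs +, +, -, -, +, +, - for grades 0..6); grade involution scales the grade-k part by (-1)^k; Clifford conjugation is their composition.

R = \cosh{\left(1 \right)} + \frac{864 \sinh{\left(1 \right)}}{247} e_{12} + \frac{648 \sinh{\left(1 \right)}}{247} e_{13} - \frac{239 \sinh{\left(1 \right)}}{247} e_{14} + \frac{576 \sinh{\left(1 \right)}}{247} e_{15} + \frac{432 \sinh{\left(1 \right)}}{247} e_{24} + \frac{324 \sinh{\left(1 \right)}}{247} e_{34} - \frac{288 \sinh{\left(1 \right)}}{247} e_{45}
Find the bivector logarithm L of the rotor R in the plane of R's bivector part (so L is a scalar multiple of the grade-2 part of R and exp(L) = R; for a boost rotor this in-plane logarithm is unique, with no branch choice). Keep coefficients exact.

The scalar part of R is \cosh{\left(1 \right)}, giving the rapidity magnitude (cosh is even); the bivector part supplies orientation, its quotient by sinh of the rapidity is the plane, and L = rapidity * plane — unique in that plane, since flipping both signs leaves L unchanged.
Concretely: cosh(rapidity) = \cosh{\left(1 \right)} gives rapidity = ±1, and since rapidity/sinh(rapidity) is even the sign is immaterial: L = (rapidity/sinh(rapidity)) * <R>_2 = (\frac{1}{\sinh{\left(1 \right)}}) * <R>_2.
Answer: \frac{864}{247} e_{12} + \frac{648}{247} e_{13} - \frac{239}{247} e_{14} + \frac{576}{247} e_{15} + \frac{432}{247} e_{24} + \frac{324}{247} e_{34} - \frac{288}{247} e_{45}


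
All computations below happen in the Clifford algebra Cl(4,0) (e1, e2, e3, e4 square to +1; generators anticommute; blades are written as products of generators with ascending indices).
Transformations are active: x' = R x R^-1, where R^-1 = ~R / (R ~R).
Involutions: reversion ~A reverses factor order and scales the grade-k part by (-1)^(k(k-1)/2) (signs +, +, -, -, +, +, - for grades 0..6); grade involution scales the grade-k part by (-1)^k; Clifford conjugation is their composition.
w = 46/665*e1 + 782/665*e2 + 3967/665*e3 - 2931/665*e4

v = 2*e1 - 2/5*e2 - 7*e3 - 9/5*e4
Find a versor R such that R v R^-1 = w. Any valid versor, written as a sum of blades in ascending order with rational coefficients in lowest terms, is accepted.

The midline construction: v and w both square to 282/5, so reflecting in their sum 1376/665*e1 + 516/665*e2 - 688/665*e3 - 4128/665*e4 exchanges them.
Answer: 1376/665*e1 + 516/665*e2 - 688/665*e3 - 4128/665*e4


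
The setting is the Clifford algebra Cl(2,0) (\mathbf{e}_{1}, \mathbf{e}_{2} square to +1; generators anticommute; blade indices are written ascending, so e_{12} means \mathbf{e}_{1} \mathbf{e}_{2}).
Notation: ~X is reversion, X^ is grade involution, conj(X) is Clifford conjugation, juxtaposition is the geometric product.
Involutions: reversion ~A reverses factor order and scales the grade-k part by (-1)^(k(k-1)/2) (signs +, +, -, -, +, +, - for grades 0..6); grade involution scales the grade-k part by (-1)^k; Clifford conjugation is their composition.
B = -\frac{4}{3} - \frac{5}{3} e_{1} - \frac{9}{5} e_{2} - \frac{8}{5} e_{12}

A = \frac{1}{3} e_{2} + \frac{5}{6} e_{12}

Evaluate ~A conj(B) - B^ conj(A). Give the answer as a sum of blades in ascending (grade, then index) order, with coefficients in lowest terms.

first term: \frac{29}{15} - \frac{61}{30} e_{1} + \frac{17}{18} e_{2} + \frac{5}{9} e_{12}
second term: -\frac{29}{15} + \frac{61}{30} e_{1} - \frac{17}{18} e_{2} + \frac{5}{9} e_{12}
Answer: \frac{58}{15} - \frac{61}{15} e_{1} + \frac{17}{9} e_{2}


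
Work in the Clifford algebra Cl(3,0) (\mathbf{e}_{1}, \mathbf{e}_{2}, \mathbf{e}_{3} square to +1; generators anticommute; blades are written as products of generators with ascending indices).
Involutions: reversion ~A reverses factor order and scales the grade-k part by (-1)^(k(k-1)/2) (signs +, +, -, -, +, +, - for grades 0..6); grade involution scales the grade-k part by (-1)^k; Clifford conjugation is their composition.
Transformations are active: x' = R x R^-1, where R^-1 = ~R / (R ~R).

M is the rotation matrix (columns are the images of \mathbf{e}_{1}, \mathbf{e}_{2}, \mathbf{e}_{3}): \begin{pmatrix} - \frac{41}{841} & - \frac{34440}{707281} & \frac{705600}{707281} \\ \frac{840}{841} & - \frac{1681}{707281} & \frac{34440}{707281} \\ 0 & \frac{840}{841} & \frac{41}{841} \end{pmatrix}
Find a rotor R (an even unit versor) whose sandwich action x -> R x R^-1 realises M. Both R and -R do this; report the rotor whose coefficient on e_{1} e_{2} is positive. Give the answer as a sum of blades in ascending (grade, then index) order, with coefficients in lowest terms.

Method: write R = a + b12*e_{1} e_{2} + b13*e_{1} e_{3} + b23*e_{2} e_{3} with a^2 + b12^2 + b13^2 + b23^2 = 1 (so R^-1 = ~R). Expanding the columns R e_j ~R gives tr M = 4a^2 - 1 and, from the antisymmetric part, M21 - M12 = -4a*b12, M13 - M31 = 4a*b13, M32 - M23 = -4a*b23.
Here tr M = -\frac{1681}{707281}, so a^2 = (1 + tr M)/4 = \frac{176400}{707281} and a = ±\frac{420}{841}. Taking a = \frac{420}{841}: M21 - M12 = \frac{740880}{707281}, M13 - M31 = \frac{705600}{707281}, M32 - M23 = \frac{672000}{707281}, giving b12 = -\frac{441}{841}, b13 = \frac{420}{841}, b23 = -\frac{400}{841}, i.e. R = \frac{420}{841} - \frac{441}{841} e_{1} e_{2} + \frac{420}{841} e_{1} e_{3} - \frac{400}{841} e_{2} e_{3}.
Its e_{1} e_{2} coefficient is negative, so report the other preimage -R.
Answer: -\frac{420}{841} + \frac{441}{841} e_{1} e_{2} - \frac{420}{841} e_{1} e_{3} + \frac{400}{841} e_{2} e_{3}. Sheet selection: the two-to-one cover makes ±R indistinguishable at the matrix level (trace -\frac{1681}{707281}), so uniqueness comes from the required sign on e_{1} e_{2}.


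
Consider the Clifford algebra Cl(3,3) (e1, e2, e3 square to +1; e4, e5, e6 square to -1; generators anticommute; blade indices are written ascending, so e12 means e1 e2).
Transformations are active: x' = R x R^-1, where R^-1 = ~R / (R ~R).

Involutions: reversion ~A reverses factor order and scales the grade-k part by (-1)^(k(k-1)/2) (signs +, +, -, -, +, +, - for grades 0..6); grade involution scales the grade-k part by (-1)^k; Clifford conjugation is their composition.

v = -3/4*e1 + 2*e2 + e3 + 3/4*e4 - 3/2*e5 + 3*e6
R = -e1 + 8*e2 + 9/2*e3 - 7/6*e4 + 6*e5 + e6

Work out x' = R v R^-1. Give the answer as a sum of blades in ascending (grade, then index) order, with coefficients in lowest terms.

~R = -e1 + 8*e2 + 9/2*e3 - 7/6*e4 + 6*e5 + e6, and R ~R = 422/9, so R^-1 = ~R / (422/9).
R v = 225/8 + 4*e12 + 19/8*e13 - 13/8*e14 + 6*e15 - 9/4*e16 - e23 + 25/3*e24 - 24*e25 + 22*e26 + 109/24*e34 - 51/4*e35 + 25/2*e36 - 11/4*e45 - 17/4*e46 + 39/2*e56
Answer: -759/1688*e1 + 1603/211*e2 + 14849/3376*e3 - 7257/3376*e4 + 7341/844*e5 - 3039/1688*e6


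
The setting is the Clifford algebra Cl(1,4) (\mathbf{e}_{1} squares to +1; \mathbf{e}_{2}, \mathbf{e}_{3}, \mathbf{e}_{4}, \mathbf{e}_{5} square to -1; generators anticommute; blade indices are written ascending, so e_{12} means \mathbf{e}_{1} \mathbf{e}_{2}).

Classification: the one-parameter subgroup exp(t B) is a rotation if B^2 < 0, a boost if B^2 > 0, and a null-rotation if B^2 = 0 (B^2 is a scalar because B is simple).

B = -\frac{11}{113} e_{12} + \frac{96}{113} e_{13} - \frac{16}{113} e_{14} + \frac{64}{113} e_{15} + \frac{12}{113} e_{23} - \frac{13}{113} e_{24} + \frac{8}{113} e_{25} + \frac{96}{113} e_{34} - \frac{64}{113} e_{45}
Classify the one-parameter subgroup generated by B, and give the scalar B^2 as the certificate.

B^2 term by term: the squares give (-\frac{11}{113})^2*(e_{12})^2 + (\frac{96}{113})^2*(e_{13})^2 + (-\frac{16}{113})^2*(e_{14})^2 + (\frac{64}{113})^2*(e_{15})^2 + (\frac{12}{113})^2*(e_{23})^2 + (-\frac{13}{113})^2*(e_{24})^2 + (\frac{8}{113})^2*(e_{25})^2 + (\frac{96}{113})^2*(e_{34})^2 + (-\frac{64}{113})^2*(e_{45})^2 = \frac{121}{12769}*(+1) + \frac{9216}{12769}*(+1) + \frac{256}{12769}*(+1) + \frac{4096}{12769}*(+1) + \frac{144}{12769}*(-1) + \frac{169}{12769}*(-1) + \frac{64}{12769}*(-1) + \frac{9216}{12769}*(-1) + \frac{4096}{12769}*(-1) = 0 (each basis 2-blade squares to minus the product of its generators' squares); cross terms between blades sharing an index anticommute and cancel; the commuting (index-disjoint) pairs give grade-4 terms 2*c*c'*(blade product), which cancel blade by blade — e_{1234}: -\frac{2112}{12769} + \frac{2496}{12769} - \frac{384}{12769} = 0; e_{1235}: -\frac{1536}{12769} + \frac{1536}{12769} = 0; e_{1245}: \frac{1408}{12769} + \frac{256}{12769} - \frac{1664}{12769} = 0; e_{1345}: -\frac{12288}{12769} + \frac{12288}{12769} = 0; e_{2345}: -\frac{1536}{12769} + \frac{1536}{12769} = 0 — confirming B is simple. So B^2 = 0.
Answer: null-rotation, certificate B^2 = 0. Certificate logic: 0 is a conjugation-invariant scalar, so its sign fixes rotation versus boost versus null-rotation outright.


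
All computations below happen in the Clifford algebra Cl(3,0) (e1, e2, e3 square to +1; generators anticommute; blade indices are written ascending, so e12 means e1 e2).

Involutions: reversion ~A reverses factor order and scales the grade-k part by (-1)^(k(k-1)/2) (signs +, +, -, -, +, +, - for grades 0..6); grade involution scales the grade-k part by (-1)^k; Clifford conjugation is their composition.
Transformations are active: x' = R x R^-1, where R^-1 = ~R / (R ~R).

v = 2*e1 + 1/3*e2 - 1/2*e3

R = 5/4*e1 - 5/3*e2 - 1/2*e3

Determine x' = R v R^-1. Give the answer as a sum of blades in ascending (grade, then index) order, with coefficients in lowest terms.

~R = 5/4*e1 - 5/3*e2 - 1/2*e3, and R ~R = 661/144, so R^-1 = ~R / (661/144).
R v = 79/36 + 15/4*e12 + 3/8*e13 + e23
Answer: -532/661*e1 - 3821/1983*e2 + 29/1322*e3


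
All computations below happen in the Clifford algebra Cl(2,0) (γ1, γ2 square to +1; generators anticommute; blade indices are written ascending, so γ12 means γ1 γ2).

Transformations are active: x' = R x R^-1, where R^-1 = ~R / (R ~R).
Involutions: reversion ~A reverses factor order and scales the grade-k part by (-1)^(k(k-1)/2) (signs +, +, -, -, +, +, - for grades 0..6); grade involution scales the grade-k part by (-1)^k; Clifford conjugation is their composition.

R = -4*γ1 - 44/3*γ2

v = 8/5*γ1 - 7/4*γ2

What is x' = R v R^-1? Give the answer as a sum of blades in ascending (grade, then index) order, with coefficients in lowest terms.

~R = -4*γ1 - 44/3*γ2, and R ~R = 2080/9, so R^-1 = ~R / (2080/9).
R v = 289/15 + 457/15*γ12
Answer: -2947/1300*γ1 - 226/325*γ2


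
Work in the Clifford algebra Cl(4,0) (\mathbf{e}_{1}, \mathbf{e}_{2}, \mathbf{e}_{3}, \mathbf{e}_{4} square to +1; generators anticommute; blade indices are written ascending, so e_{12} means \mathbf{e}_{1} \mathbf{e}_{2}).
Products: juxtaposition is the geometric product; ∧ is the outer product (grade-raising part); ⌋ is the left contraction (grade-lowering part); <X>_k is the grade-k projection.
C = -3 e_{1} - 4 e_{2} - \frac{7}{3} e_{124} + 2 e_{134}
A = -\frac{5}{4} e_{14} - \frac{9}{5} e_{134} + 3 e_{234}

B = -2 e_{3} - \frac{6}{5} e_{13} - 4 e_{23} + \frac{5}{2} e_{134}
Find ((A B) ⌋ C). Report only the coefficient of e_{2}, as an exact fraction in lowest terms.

step 1: \frac{9}{2} - \frac{25}{8} e_{3} + \frac{246}{25} e_{4} + \frac{15}{2} e_{12} - \frac{18}{5} e_{14} + 6 e_{24} + \frac{3}{2} e_{34} - \frac{54}{5} e_{124} - \frac{5}{2} e_{134} + 5 e_{1234}
step 2: -\frac{101}{5} - \frac{5}{2} e_{1} - \frac{48}{5} e_{2} - \frac{36}{5} e_{3} + \frac{35}{2} e_{4} - \frac{574}{25} e_{12} + \frac{492}{25} e_{13} + \frac{25}{4} e_{14} - \frac{21}{2} e_{124} + 9 e_{134}
Answer: -\frac{48}{5}
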